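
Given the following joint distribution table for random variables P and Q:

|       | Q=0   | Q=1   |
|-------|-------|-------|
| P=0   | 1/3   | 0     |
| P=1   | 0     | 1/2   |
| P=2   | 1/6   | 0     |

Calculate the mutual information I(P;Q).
Marginal P(P) (row sums):
  P(P=0) = 1/3 + 0 = 1/3
  P(P=1) = 0 + 1/2 = 1/2
  P(P=2) = 1/6 + 0 = 1/6
Marginal P(Q) (column sums):
  P(Q=0) = 1/3 + 0 + 1/6 = 1/2
  P(Q=1) = 0 + 1/2 + 0 = 1/2

H(P) = -[(1/3)·log₂(1/3) + (1/2)·log₂(1/2) + (1/6)·log₂(1/6)]
  = 0.5283 + 0.5000 + 0.4308
  = 1.4591 bits
H(Q) = -[(1/2)·log₂(1/2) + (1/2)·log₂(1/2)]
  = 0.5000 + 0.5000
  = 1.0000 bits
H(P,Q) = -[(1/3)·log₂(1/3) + (1/2)·log₂(1/2) + (1/6)·log₂(1/6)]
  = 0.5283 + 0.5000 + 0.4308
  = 1.4591 bits

I(P;Q) = H(P) + H(Q) - H(P,Q)
  = 1.4591 + 1.0000 - 1.4591
  = 1.0000 bits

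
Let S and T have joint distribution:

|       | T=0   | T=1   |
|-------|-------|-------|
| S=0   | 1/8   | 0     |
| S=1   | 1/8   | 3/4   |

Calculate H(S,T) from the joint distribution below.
H(S,T) = -Σ P(S,T) log₂ P(S,T), summed over the non-zero cells:
H(S,T) = -[(1/8)·log₂(1/8) + (1/8)·log₂(1/8) + (3/4)·log₂(3/4)]
  = 0.3750 + 0.3750 + 0.3113
  = 1.0613 bits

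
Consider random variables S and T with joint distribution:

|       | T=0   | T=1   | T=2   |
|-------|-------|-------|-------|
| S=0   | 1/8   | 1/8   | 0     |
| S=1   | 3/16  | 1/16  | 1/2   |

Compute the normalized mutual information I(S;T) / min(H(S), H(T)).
Marginal P(S) (row sums):
  P(S=0) = 1/8 + 1/8 + 0 = 1/4
  P(S=1) = 3/16 + 1/16 + 1/2 = 3/4
Marginal P(T) (column sums):
  P(T=0) = 1/8 + 3/16 = 5/16
  P(T=1) = 1/8 + 1/16 = 3/16
  P(T=2) = 0 + 1/2 = 1/2

H(S) = -[(1/4)·log₂(1/4) + (3/4)·log₂(3/4)]
  = 0.5000 + 0.3113
  = 0.8113 bits
H(T) = -[(5/16)·log₂(5/16) + (3/16)·log₂(3/16) + (1/2)·log₂(1/2)]
  = 0.5244 + 0.4528 + 0.5000
  = 1.4772 bits
H(S,T) = -[(1/8)·log₂(1/8) + (1/8)·log₂(1/8) + (3/16)·log₂(3/16) + (1/16)·log₂(1/16) + (1/2)·log₂(1/2)]
  = 0.3750 + 0.3750 + 0.4528 + 0.2500 + 0.5000
  = 1.9528 bits

I(S;T) = H(S) + H(T) - H(S,T)
  = 0.8113 + 1.4772 - 1.9528
  = 0.3357 bits

min(H(S), H(T)) = min(0.8113, 1.4772) = 0.8113 bits
Normalized MI = 0.3357 / 0.8113 = 0.4138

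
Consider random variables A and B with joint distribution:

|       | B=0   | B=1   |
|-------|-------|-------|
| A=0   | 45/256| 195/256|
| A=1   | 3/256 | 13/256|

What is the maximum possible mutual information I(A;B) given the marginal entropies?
The upper bound on mutual information is I(A;B) ≤ min(H(A), H(B)).

Marginal P(A) (row sums):
  P(A=0) = 45/256 + 195/256 = 15/16
  P(A=1) = 3/256 + 13/256 = 1/16
Marginal P(B) (column sums):
  P(B=0) = 45/256 + 3/256 = 3/16
  P(B=1) = 195/256 + 13/256 = 13/16

H(A) = -[(15/16)·log₂(15/16) + (1/16)·log₂(1/16)]
  = 0.0873 + 0.2500
  = 0.3373 bits
H(B) = -[(3/16)·log₂(3/16) + (13/16)·log₂(13/16)]
  = 0.4528 + 0.2434
  = 0.6962 bits

Maximum possible I(A;B) = min(0.3373, 0.6962) = 0.3373 bits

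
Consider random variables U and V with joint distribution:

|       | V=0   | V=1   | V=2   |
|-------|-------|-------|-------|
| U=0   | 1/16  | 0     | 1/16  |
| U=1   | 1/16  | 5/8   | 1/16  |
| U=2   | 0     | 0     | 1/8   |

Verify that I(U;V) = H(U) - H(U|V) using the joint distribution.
Left side, from I(U;V) = H(U) + H(V) - H(U,V):
Marginal P(U) (row sums):
  P(U=0) = 1/16 + 0 + 1/16 = 1/8
  P(U=1) = 1/16 + 5/8 + 1/16 = 3/4
  P(U=2) = 0 + 0 + 1/8 = 1/8
Marginal P(V) (column sums):
  P(V=0) = 1/16 + 1/16 + 0 = 1/8
  P(V=1) = 0 + 5/8 + 0 = 5/8
  P(V=2) = 1/16 + 1/16 + 1/8 = 1/4

H(U) = -[(1/8)·log₂(1/8) + (3/4)·log₂(3/4) + (1/8)·log₂(1/8)]
  = 0.3750 + 0.3113 + 0.3750
  = 1.0613 bits
H(V) = -[(1/8)·log₂(1/8) + (5/8)·log₂(5/8) + (1/4)·log₂(1/4)]
  = 0.3750 + 0.4238 + 0.5000
  = 1.2988 bits
H(U,V) = -[(1/16)·log₂(1/16) + (1/16)·log₂(1/16) + (1/16)·log₂(1/16) + (5/8)·log₂(5/8) + (1/16)·log₂(1/16) + (1/8)·log₂(1/8)]
  = 0.2500 + 0.2500 + 0.2500 + 0.4238 + 0.2500 + 0.3750
  = 1.7988 bits

I(U;V) = H(U) + H(V) - H(U,V)
  = 1.0613 + 1.2988 - 1.7988
  = 0.5613 bits

Right side, with H(U|V) computed directly from the conditional probabilities:
H(U|V) = -Σ P(U,V)·log₂ P(U|V), where P(U|V) = P(U,V) / P(V)
  (cells with P(U,V) = 0 contribute 0)
  (U=0,V=0): P(U|V) = (1/16)/(1/8) = 1/2;  -(1/16)·log₂(1/2) = 0.0625
  (U=0,V=2): P(U|V) = (1/16)/(1/4) = 1/4;  -(1/16)·log₂(1/4) = 0.1250
  (U=1,V=0): P(U|V) = (1/16)/(1/8) = 1/2;  -(1/16)·log₂(1/2) = 0.0625
  (U=1,V=1): P(U|V) = (5/8)/(5/8) = 1;  -(5/8)·log₂(1) = 0.0000
  (U=1,V=2): P(U|V) = (1/16)/(1/4) = 1/4;  -(1/16)·log₂(1/4) = 0.1250
  (U=2,V=2): P(U|V) = (1/8)/(1/4) = 1/2;  -(1/8)·log₂(1/2) = 0.1250
H(U|V) = 0.0625 + 0.1250 + 0.0625 + 0.0000 + 0.1250 + 0.1250
  = 0.5000 bits
H(U) - H(U|V) = 1.0613 - 0.5000 = 0.5613 bits

Both sides equal 0.5613 bits, so I(U;V) = H(U) - H(U|V) ✓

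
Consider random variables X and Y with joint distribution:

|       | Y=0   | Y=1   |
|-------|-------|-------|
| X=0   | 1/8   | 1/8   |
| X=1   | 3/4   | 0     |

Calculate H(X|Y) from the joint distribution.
Marginal P(Y) (column sums):
  P(Y=0) = 1/8 + 3/4 = 7/8
  P(Y=1) = 1/8 + 0 = 1/8

H(X|Y) = -Σ P(X,Y)·log₂ P(X|Y), where P(X|Y) = P(X,Y) / P(Y)
  (cells with P(X,Y) = 0 contribute 0)
  (X=0,Y=0): P(X|Y) = (1/8)/(7/8) = 1/7;  -(1/8)·log₂(1/7) = 0.3509
  (X=0,Y=1): P(X|Y) = (1/8)/(1/8) = 1;  -(1/8)·log₂(1) = 0.0000
  (X=1,Y=0): P(X|Y) = (3/4)/(7/8) = 6/7;  -(3/4)·log₂(6/7) = 0.1668
H(X|Y) = 0.3509 + 0.0000 + 0.1668
  = 0.5177 bits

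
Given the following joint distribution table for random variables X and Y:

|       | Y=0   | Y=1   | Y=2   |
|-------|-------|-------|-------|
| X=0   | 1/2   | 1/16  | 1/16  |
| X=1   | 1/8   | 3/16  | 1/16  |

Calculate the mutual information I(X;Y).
Marginal P(X) (row sums):
  P(X=0) = 1/2 + 1/16 + 1/16 = 5/8
  P(X=1) = 1/8 + 3/16 + 1/16 = 3/8
Marginal P(Y) (column sums):
  P(Y=0) = 1/2 + 1/8 = 5/8
  P(Y=1) = 1/16 + 3/16 = 1/4
  P(Y=2) = 1/16 + 1/16 = 1/8

H(X) = -[(5/8)·log₂(5/8) + (3/8)·log₂(3/8)]
  = 0.4238 + 0.5306
  = 0.9544 bits
H(Y) = -[(5/8)·log₂(5/8) + (1/4)·log₂(1/4) + (1/8)·log₂(1/8)]
  = 0.4238 + 0.5000 + 0.3750
  = 1.2988 bits
H(X,Y) = -[(1/2)·log₂(1/2) + (1/16)·log₂(1/16) + (1/16)·log₂(1/16) + (1/8)·log₂(1/8) + (3/16)·log₂(3/16) + (1/16)·log₂(1/16)]
  = 0.5000 + 0.2500 + 0.2500 + 0.3750 + 0.4528 + 0.2500
  = 2.0778 bits

I(X;Y) = H(X) + H(Y) - H(X,Y)
  = 0.9544 + 1.2988 - 2.0778
  = 0.1754 bits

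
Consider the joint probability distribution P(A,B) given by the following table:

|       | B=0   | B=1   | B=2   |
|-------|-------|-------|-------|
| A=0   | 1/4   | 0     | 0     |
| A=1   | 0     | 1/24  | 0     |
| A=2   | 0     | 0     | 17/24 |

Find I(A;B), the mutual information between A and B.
Marginal P(A) (row sums):
  P(A=0) = 1/4 + 0 + 0 = 1/4
  P(A=1) = 0 + 1/24 + 0 = 1/24
  P(A=2) = 0 + 0 + 17/24 = 17/24
Marginal P(B) (column sums):
  P(B=0) = 1/4 + 0 + 0 = 1/4
  P(B=1) = 0 + 1/24 + 0 = 1/24
  P(B=2) = 0 + 0 + 17/24 = 17/24

H(A) = -[(1/4)·log₂(1/4) + (1/24)·log₂(1/24) + (17/24)·log₂(17/24)]
  = 0.5000 + 0.1910 + 0.3524
  = 1.0434 bits
H(B) = -[(1/4)·log₂(1/4) + (1/24)·log₂(1/24) + (17/24)·log₂(17/24)]
  = 0.5000 + 0.1910 + 0.3524
  = 1.0434 bits
H(A,B) = -[(1/4)·log₂(1/4) + (1/24)·log₂(1/24) + (17/24)·log₂(17/24)]
  = 0.5000 + 0.1910 + 0.3524
  = 1.0434 bits

I(A;B) = H(A) + H(B) - H(A,B)
  = 1.0434 + 1.0434 - 1.0434
  = 1.0434 bits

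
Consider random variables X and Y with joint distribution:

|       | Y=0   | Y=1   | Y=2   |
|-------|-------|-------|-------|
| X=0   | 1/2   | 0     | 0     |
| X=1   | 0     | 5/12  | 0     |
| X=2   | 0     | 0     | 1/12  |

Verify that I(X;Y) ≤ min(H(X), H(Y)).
Marginal P(X) (row sums):
  P(X=0) = 1/2 + 0 + 0 = 1/2
  P(X=1) = 0 + 5/12 + 0 = 5/12
  P(X=2) = 0 + 0 + 1/12 = 1/12
Marginal P(Y) (column sums):
  P(Y=0) = 1/2 + 0 + 0 = 1/2
  P(Y=1) = 0 + 5/12 + 0 = 5/12
  P(Y=2) = 0 + 0 + 1/12 = 1/12

H(X) = -[(1/2)·log₂(1/2) + (5/12)·log₂(5/12) + (1/12)·log₂(1/12)]
  = 0.5000 + 0.5263 + 0.2987
  = 1.3250 bits
H(Y) = -[(1/2)·log₂(1/2) + (5/12)·log₂(5/12) + (1/12)·log₂(1/12)]
  = 0.5000 + 0.5263 + 0.2987
  = 1.3250 bits
H(X,Y) = -[(1/2)·log₂(1/2) + (5/12)·log₂(5/12) + (1/12)·log₂(1/12)]
  = 0.5000 + 0.5263 + 0.2987
  = 1.3250 bits

I(X;Y) = H(X) + H(Y) - H(X,Y)
  = 1.3250 + 1.3250 - 1.3250
  = 1.3250 bits

min(H(X), H(Y)) = min(1.3250, 1.3250) = 1.3250 bits
Since 1.3250 ≤ 1.3250, the bound is satisfied ✓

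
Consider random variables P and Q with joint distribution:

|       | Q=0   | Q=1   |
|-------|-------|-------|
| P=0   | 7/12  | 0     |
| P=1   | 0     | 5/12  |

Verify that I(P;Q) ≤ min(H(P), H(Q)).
Marginal P(P) (row sums):
  P(P=0) = 7/12 + 0 = 7/12
  P(P=1) = 0 + 5/12 = 5/12
Marginal P(Q) (column sums):
  P(Q=0) = 7/12 + 0 = 7/12
  P(Q=1) = 0 + 5/12 = 5/12

H(P) = -[(7/12)·log₂(7/12) + (5/12)·log₂(5/12)]
  = 0.4536 + 0.5263
  = 0.9799 bits
H(Q) = -[(7/12)·log₂(7/12) + (5/12)·log₂(5/12)]
  = 0.4536 + 0.5263
  = 0.9799 bits
H(P,Q) = -[(7/12)·log₂(7/12) + (5/12)·log₂(5/12)]
  = 0.4536 + 0.5263
  = 0.9799 bits

I(P;Q) = H(P) + H(Q) - H(P,Q)
  = 0.9799 + 0.9799 - 0.9799
  = 0.9799 bits

min(H(P), H(Q)) = min(0.9799, 0.9799) = 0.9799 bits
Since 0.9799 ≤ 0.9799, the bound is satisfied ✓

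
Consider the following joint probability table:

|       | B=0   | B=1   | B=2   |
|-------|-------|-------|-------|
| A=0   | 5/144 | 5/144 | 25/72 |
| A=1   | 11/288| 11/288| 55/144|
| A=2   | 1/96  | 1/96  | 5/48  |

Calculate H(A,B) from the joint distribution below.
H(A,B) = -Σ P(A,B) log₂ P(A,B), summed over the non-zero cells:
H(A,B) = -[(5/144)·log₂(5/144) + (5/144)·log₂(5/144) + (25/72)·log₂(25/72) + (11/288)·log₂(11/288) + (11/288)·log₂(11/288) + (55/144)·log₂(55/144) + (1/96)·log₂(1/96) + (1/96)·log₂(1/96) + (5/48)·log₂(5/48)]
  = 0.1683 + 0.1683 + 0.5299 + 0.1799 + 0.1799 + 0.5304 + 0.0686 + 0.0686 + 0.3399
  = 2.2338 bits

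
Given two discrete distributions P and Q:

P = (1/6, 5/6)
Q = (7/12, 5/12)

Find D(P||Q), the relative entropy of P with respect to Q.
D(P||Q) = Σ P(i) log₂(P(i)/Q(i))
  i=0: (1/6) × log₂((1/6)/(7/12)) = (1/6) × log₂(2/7) = -0.3012
  i=1: (5/6) × log₂((5/6)/(5/12)) = (5/6) × log₂(2) = 0.8333
D(P||Q) = -0.3012 + 0.8333
  = 0.5321 bits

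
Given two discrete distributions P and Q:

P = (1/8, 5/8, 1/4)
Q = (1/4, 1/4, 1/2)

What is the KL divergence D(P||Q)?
D(P||Q) = Σ P(i) log₂(P(i)/Q(i))
  i=0: (1/8) × log₂((1/8)/(1/4)) = (1/8) × log₂(1/2) = -0.1250
  i=1: (5/8) × log₂((5/8)/(1/4)) = (5/8) × log₂(5/2) = 0.8262
  i=2: (1/4) × log₂((1/4)/(1/2)) = (1/4) × log₂(1/2) = -0.2500
D(P||Q) = -0.1250 + 0.8262 - 0.2500
  = 0.4512 bits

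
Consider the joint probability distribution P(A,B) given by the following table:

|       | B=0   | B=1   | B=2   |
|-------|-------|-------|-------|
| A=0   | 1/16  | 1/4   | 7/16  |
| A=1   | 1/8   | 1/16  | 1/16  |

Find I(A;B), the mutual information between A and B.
Marginal P(A) (row sums):
  P(A=0) = 1/16 + 1/4 + 7/16 = 3/4
  P(A=1) = 1/8 + 1/16 + 1/16 = 1/4
Marginal P(B) (column sums):
  P(B=0) = 1/16 + 1/8 = 3/16
  P(B=1) = 1/4 + 1/16 = 5/16
  P(B=2) = 7/16 + 1/16 = 1/2

H(A) = -[(3/4)·log₂(3/4) + (1/4)·log₂(1/4)]
  = 0.3113 + 0.5000
  = 0.8113 bits
H(B) = -[(3/16)·log₂(3/16) + (5/16)·log₂(5/16) + (1/2)·log₂(1/2)]
  = 0.4528 + 0.5244 + 0.5000
  = 1.4772 bits
H(A,B) = -[(1/16)·log₂(1/16) + (1/4)·log₂(1/4) + (7/16)·log₂(7/16) + (1/8)·log₂(1/8) + (1/16)·log₂(1/16) + (1/16)·log₂(1/16)]
  = 0.2500 + 0.5000 + 0.5218 + 0.3750 + 0.2500 + 0.2500
  = 2.1468 bits

I(A;B) = H(A) + H(B) - H(A,B)
  = 0.8113 + 1.4772 - 2.1468
  = 0.1417 bits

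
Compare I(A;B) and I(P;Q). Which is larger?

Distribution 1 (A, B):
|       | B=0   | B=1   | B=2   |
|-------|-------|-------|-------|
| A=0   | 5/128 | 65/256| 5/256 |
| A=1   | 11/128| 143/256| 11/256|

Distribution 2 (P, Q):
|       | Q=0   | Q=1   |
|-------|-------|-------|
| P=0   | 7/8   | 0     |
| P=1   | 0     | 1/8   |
Distribution 1 (A, B):
Marginal P(A) (row sums):
  P(A=0) = 5/128 + 65/256 + 5/256 = 5/16
  P(A=1) = 11/128 + 143/256 + 11/256 = 11/16
Marginal P(B) (column sums):
  P(B=0) = 5/128 + 11/128 = 1/8
  P(B=1) = 65/256 + 143/256 = 13/16
  P(B=2) = 5/256 + 11/256 = 1/16

H(A) = -[(5/16)·log₂(5/16) + (11/16)·log₂(11/16)]
  = 0.5244 + 0.3716
  = 0.8960 bits
H(B) = -[(1/8)·log₂(1/8) + (13/16)·log₂(13/16) + (1/16)·log₂(1/16)]
  = 0.3750 + 0.2434 + 0.2500
  = 0.8684 bits
H(A,B) = -[(5/128)·log₂(5/128) + (65/256)·log₂(65/256) + (5/256)·log₂(5/256) + (11/128)·log₂(11/128) + (143/256)·log₂(143/256) + (11/256)·log₂(11/256)]
  = 0.1827 + 0.5021 + 0.1109 + 0.3043 + 0.4693 + 0.1951
  = 1.7644 bits

I(A;B) = H(A) + H(B) - H(A,B)
  = 0.8960 + 0.8684 - 1.7644
  = 0.0000 bits

Distribution 2 (P, Q):
Marginal P(P) (row sums):
  P(P=0) = 7/8 + 0 = 7/8
  P(P=1) = 0 + 1/8 = 1/8
Marginal P(Q) (column sums):
  P(Q=0) = 7/8 + 0 = 7/8
  P(Q=1) = 0 + 1/8 = 1/8

H(P) = -[(7/8)·log₂(7/8) + (1/8)·log₂(1/8)]
  = 0.1686 + 0.3750
  = 0.5436 bits
H(Q) = -[(7/8)·log₂(7/8) + (1/8)·log₂(1/8)]
  = 0.1686 + 0.3750
  = 0.5436 bits
H(P,Q) = -[(7/8)·log₂(7/8) + (1/8)·log₂(1/8)]
  = 0.1686 + 0.3750
  = 0.5436 bits

I(P;Q) = H(P) + H(Q) - H(P,Q)
  = 0.5436 + 0.5436 - 0.5436
  = 0.5436 bits

I(P;Q) = 0.5436 bits > I(A;B) = 0.0000 bits, so (P, Q) has the higher mutual information (stronger dependence).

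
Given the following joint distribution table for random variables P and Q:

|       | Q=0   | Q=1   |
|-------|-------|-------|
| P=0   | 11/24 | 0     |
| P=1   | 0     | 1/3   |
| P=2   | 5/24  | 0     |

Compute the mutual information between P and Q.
Marginal P(P) (row sums):
  P(P=0) = 11/24 + 0 = 11/24
  P(P=1) = 0 + 1/3 = 1/3
  P(P=2) = 5/24 + 0 = 5/24
Marginal P(Q) (column sums):
  P(Q=0) = 11/24 + 0 + 5/24 = 2/3
  P(Q=1) = 0 + 1/3 + 0 = 1/3

H(P) = -[(11/24)·log₂(11/24) + (1/3)·log₂(1/3) + (5/24)·log₂(5/24)]
  = 0.5159 + 0.5283 + 0.4715
  = 1.5157 bits
H(Q) = -[(2/3)·log₂(2/3) + (1/3)·log₂(1/3)]
  = 0.3900 + 0.5283
  = 0.9183 bits
H(P,Q) = -[(11/24)·log₂(11/24) + (1/3)·log₂(1/3) + (5/24)·log₂(5/24)]
  = 0.5159 + 0.5283 + 0.4715
  = 1.5157 bits

I(P;Q) = H(P) + H(Q) - H(P,Q)
  = 1.5157 + 0.9183 - 1.5157
  = 0.9183 bits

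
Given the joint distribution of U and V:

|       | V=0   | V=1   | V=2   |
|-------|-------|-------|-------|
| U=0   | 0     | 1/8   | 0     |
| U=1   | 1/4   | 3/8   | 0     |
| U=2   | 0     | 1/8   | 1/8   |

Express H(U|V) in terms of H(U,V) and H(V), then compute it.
H(U|V) = H(U,V) - H(V)

Marginal P(V) (column sums):
  P(V=0) = 0 + 1/4 + 0 = 1/4
  P(V=1) = 1/8 + 3/8 + 1/8 = 5/8
  P(V=2) = 0 + 0 + 1/8 = 1/8

H(U,V) = -[(1/8)·log₂(1/8) + (1/4)·log₂(1/4) + (3/8)·log₂(3/8) + (1/8)·log₂(1/8) + (1/8)·log₂(1/8)]
  = 0.3750 + 0.5000 + 0.5306 + 0.3750 + 0.3750
  = 2.1556 bits
H(V) = -[(1/4)·log₂(1/4) + (5/8)·log₂(5/8) + (1/8)·log₂(1/8)]
  = 0.5000 + 0.4238 + 0.3750
  = 1.2988 bits

H(U|V) = 2.1556 - 1.2988 = 0.8568 bits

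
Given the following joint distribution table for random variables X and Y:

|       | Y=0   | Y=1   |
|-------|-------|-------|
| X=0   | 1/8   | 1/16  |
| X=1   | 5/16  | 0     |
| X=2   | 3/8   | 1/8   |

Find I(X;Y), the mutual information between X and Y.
Marginal P(X) (row sums):
  P(X=0) = 1/8 + 1/16 = 3/16
  P(X=1) = 5/16 + 0 = 5/16
  P(X=2) = 3/8 + 1/8 = 1/2
Marginal P(Y) (column sums):
  P(Y=0) = 1/8 + 5/16 + 3/8 = 13/16
  P(Y=1) = 1/16 + 0 + 1/8 = 3/16

H(X) = -[(3/16)·log₂(3/16) + (5/16)·log₂(5/16) + (1/2)·log₂(1/2)]
  = 0.4528 + 0.5244 + 0.5000
  = 1.4772 bits
H(Y) = -[(13/16)·log₂(13/16) + (3/16)·log₂(3/16)]
  = 0.2434 + 0.4528
  = 0.6962 bits
H(X,Y) = -[(1/8)·log₂(1/8) + (1/16)·log₂(1/16) + (5/16)·log₂(5/16) + (3/8)·log₂(3/8) + (1/8)·log₂(1/8)]
  = 0.3750 + 0.2500 + 0.5244 + 0.5306 + 0.3750
  = 2.0550 bits

I(X;Y) = H(X) + H(Y) - H(X,Y)
  = 1.4772 + 0.6962 - 2.0550
  = 0.1184 bits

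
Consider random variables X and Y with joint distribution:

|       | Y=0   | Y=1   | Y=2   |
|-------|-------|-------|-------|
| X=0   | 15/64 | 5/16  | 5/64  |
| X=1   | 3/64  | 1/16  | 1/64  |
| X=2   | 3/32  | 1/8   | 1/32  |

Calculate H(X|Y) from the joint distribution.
Marginal P(Y) (column sums):
  P(Y=0) = 15/64 + 3/64 + 3/32 = 3/8
  P(Y=1) = 5/16 + 1/16 + 1/8 = 1/2
  P(Y=2) = 5/64 + 1/64 + 1/32 = 1/8

H(X|Y) = -Σ P(X,Y)·log₂ P(X|Y), where P(X|Y) = P(X,Y) / P(Y)
  (X=0,Y=0): P(X|Y) = (15/64)/(3/8) = 5/8;  -(15/64)·log₂(5/8) = 0.1589
  (X=0,Y=1): P(X|Y) = (5/16)/(1/2) = 5/8;  -(5/16)·log₂(5/8) = 0.2119
  (X=0,Y=2): P(X|Y) = (5/64)/(1/8) = 5/8;  -(5/64)·log₂(5/8) = 0.0530
  (X=1,Y=0): P(X|Y) = (3/64)/(3/8) = 1/8;  -(3/64)·log₂(1/8) = 0.1406
  (X=1,Y=1): P(X|Y) = (1/16)/(1/2) = 1/8;  -(1/16)·log₂(1/8) = 0.1875
  (X=1,Y=2): P(X|Y) = (1/64)/(1/8) = 1/8;  -(1/64)·log₂(1/8) = 0.0469
  (X=2,Y=0): P(X|Y) = (3/32)/(3/8) = 1/4;  -(3/32)·log₂(1/4) = 0.1875
  (X=2,Y=1): P(X|Y) = (1/8)/(1/2) = 1/4;  -(1/8)·log₂(1/4) = 0.2500
  (X=2,Y=2): P(X|Y) = (1/32)/(1/8) = 1/4;  -(1/32)·log₂(1/4) = 0.0625
H(X|Y) = 0.1589 + 0.2119 + 0.0530 + 0.1406 + 0.1875 + 0.0469 + 0.1875 + 0.2500 + 0.0625
  = 1.2988 bits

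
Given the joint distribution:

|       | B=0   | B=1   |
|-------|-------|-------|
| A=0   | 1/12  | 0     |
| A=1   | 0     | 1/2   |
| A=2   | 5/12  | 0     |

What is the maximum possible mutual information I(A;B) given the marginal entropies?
The upper bound on mutual information is I(A;B) ≤ min(H(A), H(B)).

Marginal P(A) (row sums):
  P(A=0) = 1/12 + 0 = 1/12
  P(A=1) = 0 + 1/2 = 1/2
  P(A=2) = 5/12 + 0 = 5/12
Marginal P(B) (column sums):
  P(B=0) = 1/12 + 0 + 5/12 = 1/2
  P(B=1) = 0 + 1/2 + 0 = 1/2

H(A) = -[(1/12)·log₂(1/12) + (1/2)·log₂(1/2) + (5/12)·log₂(5/12)]
  = 0.2987 + 0.5000 + 0.5263
  = 1.3250 bits
H(B) = -[(1/2)·log₂(1/2) + (1/2)·log₂(1/2)]
  = 0.5000 + 0.5000
  = 1.0000 bits

Maximum possible I(A;B) = min(1.3250, 1.0000) = 1.0000 bits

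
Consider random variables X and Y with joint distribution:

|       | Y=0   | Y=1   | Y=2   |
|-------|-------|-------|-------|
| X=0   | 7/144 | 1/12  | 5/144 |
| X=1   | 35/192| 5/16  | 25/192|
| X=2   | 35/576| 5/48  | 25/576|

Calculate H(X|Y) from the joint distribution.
Marginal P(Y) (column sums):
  P(Y=0) = 7/144 + 35/192 + 35/576 = 7/24
  P(Y=1) = 1/12 + 5/16 + 5/48 = 1/2
  P(Y=2) = 5/144 + 25/192 + 25/576 = 5/24

H(X|Y) = -Σ P(X,Y)·log₂ P(X|Y), where P(X|Y) = P(X,Y) / P(Y)
  (X=0,Y=0): P(X|Y) = (7/144)/(7/24) = 1/6;  -(7/144)·log₂(1/6) = 0.1257
  (X=0,Y=1): P(X|Y) = (1/12)/(1/2) = 1/6;  -(1/12)·log₂(1/6) = 0.2154
  (X=0,Y=2): P(X|Y) = (5/144)/(5/24) = 1/6;  -(5/144)·log₂(1/6) = 0.0898
  (X=1,Y=0): P(X|Y) = (35/192)/(7/24) = 5/8;  -(35/192)·log₂(5/8) = 0.1236
  (X=1,Y=1): P(X|Y) = (5/16)/(1/2) = 5/8;  -(5/16)·log₂(5/8) = 0.2119
  (X=1,Y=2): P(X|Y) = (25/192)/(5/24) = 5/8;  -(25/192)·log₂(5/8) = 0.0883
  (X=2,Y=0): P(X|Y) = (35/576)/(7/24) = 5/24;  -(35/576)·log₂(5/24) = 0.1375
  (X=2,Y=1): P(X|Y) = (5/48)/(1/2) = 5/24;  -(5/48)·log₂(5/24) = 0.2357
  (X=2,Y=2): P(X|Y) = (25/576)/(5/24) = 5/24;  -(25/576)·log₂(5/24) = 0.0982
H(X|Y) = 0.1257 + 0.2154 + 0.0898 + 0.1236 + 0.2119 + 0.0883 + 0.1375 + 0.2357 + 0.0982
  = 1.3261 bits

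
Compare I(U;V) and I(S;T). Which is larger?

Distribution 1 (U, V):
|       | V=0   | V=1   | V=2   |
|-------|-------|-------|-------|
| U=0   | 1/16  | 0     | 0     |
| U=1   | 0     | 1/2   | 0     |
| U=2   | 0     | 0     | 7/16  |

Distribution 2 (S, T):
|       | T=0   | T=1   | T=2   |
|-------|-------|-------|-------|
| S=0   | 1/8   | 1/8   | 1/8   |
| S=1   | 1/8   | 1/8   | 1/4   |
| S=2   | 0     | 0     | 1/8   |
Distribution 1 (U, V):
Marginal P(U) (row sums):
  P(U=0) = 1/16 + 0 + 0 = 1/16
  P(U=1) = 0 + 1/2 + 0 = 1/2
  P(U=2) = 0 + 0 + 7/16 = 7/16
Marginal P(V) (column sums):
  P(V=0) = 1/16 + 0 + 0 = 1/16
  P(V=1) = 0 + 1/2 + 0 = 1/2
  P(V=2) = 0 + 0 + 7/16 = 7/16

H(U) = -[(1/16)·log₂(1/16) + (1/2)·log₂(1/2) + (7/16)·log₂(7/16)]
  = 0.2500 + 0.5000 + 0.5218
  = 1.2718 bits
H(V) = -[(1/16)·log₂(1/16) + (1/2)·log₂(1/2) + (7/16)·log₂(7/16)]
  = 0.2500 + 0.5000 + 0.5218
  = 1.2718 bits
H(U,V) = -[(1/16)·log₂(1/16) + (1/2)·log₂(1/2) + (7/16)·log₂(7/16)]
  = 0.2500 + 0.5000 + 0.5218
  = 1.2718 bits

I(U;V) = H(U) + H(V) - H(U,V)
  = 1.2718 + 1.2718 - 1.2718
  = 1.2718 bits

Distribution 2 (S, T):
Marginal P(S) (row sums):
  P(S=0) = 1/8 + 1/8 + 1/8 = 3/8
  P(S=1) = 1/8 + 1/8 + 1/4 = 1/2
  P(S=2) = 0 + 0 + 1/8 = 1/8
Marginal P(T) (column sums):
  P(T=0) = 1/8 + 1/8 + 0 = 1/4
  P(T=1) = 1/8 + 1/8 + 0 = 1/4
  P(T=2) = 1/8 + 1/4 + 1/8 = 1/2

H(S) = -[(3/8)·log₂(3/8) + (1/2)·log₂(1/2) + (1/8)·log₂(1/8)]
  = 0.5306 + 0.5000 + 0.3750
  = 1.4056 bits
H(T) = -[(1/4)·log₂(1/4) + (1/4)·log₂(1/4) + (1/2)·log₂(1/2)]
  = 0.5000 + 0.5000 + 0.5000
  = 1.5000 bits
H(S,T) = -[(1/8)·log₂(1/8) + (1/8)·log₂(1/8) + (1/8)·log₂(1/8) + (1/8)·log₂(1/8) + (1/8)·log₂(1/8) + (1/4)·log₂(1/4) + (1/8)·log₂(1/8)]
  = 0.3750 + 0.3750 + 0.3750 + 0.3750 + 0.3750 + 0.5000 + 0.3750
  = 2.7500 bits

I(S;T) = H(S) + H(T) - H(S,T)
  = 1.4056 + 1.5000 - 2.7500
  = 0.1556 bits

I(U;V) = 1.2718 bits > I(S;T) = 0.1556 bits, so (U, V) has the higher mutual information (stronger dependence).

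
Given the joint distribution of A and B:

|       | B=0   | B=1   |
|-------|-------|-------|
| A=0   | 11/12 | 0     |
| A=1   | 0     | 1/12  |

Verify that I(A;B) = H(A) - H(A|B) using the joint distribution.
Left side, from I(A;B) = H(A) + H(B) - H(A,B):
Marginal P(A) (row sums):
  P(A=0) = 11/12 + 0 = 11/12
  P(A=1) = 0 + 1/12 = 1/12
Marginal P(B) (column sums):
  P(B=0) = 11/12 + 0 = 11/12
  P(B=1) = 0 + 1/12 = 1/12

H(A) = -[(11/12)·log₂(11/12) + (1/12)·log₂(1/12)]
  = 0.1151 + 0.2987
  = 0.4138 bits
H(B) = -[(11/12)·log₂(11/12) + (1/12)·log₂(1/12)]
  = 0.1151 + 0.2987
  = 0.4138 bits
H(A,B) = -[(11/12)·log₂(11/12) + (1/12)·log₂(1/12)]
  = 0.1151 + 0.2987
  = 0.4138 bits

I(A;B) = H(A) + H(B) - H(A,B)
  = 0.4138 + 0.4138 - 0.4138
  = 0.4138 bits

Right side, with H(A|B) computed directly from the conditional probabilities:
H(A|B) = -Σ P(A,B)·log₂ P(A|B), where P(A|B) = P(A,B) / P(B)
  (cells with P(A,B) = 0 contribute 0)
  (A=0,B=0): P(A|B) = (11/12)/(11/12) = 1;  -(11/12)·log₂(1) = 0.0000
  (A=1,B=1): P(A|B) = (1/12)/(1/12) = 1;  -(1/12)·log₂(1) = 0.0000
H(A|B) = 0.0000 + 0.0000
  = 0.0000 bits
H(A) - H(A|B) = 0.4138 - 0.0000 = 0.4138 bits

Both sides equal 0.4138 bits, so I(A;B) = H(A) - H(A|B) ✓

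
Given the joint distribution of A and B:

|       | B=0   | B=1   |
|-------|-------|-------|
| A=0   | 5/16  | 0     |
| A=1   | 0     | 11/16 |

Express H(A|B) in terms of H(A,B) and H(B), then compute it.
H(A|B) = H(A,B) - H(B)

Marginal P(B) (column sums):
  P(B=0) = 5/16 + 0 = 5/16
  P(B=1) = 0 + 11/16 = 11/16

H(A,B) = -[(5/16)·log₂(5/16) + (11/16)·log₂(11/16)]
  = 0.5244 + 0.3716
  = 0.8960 bits
H(B) = -[(5/16)·log₂(5/16) + (11/16)·log₂(11/16)]
  = 0.5244 + 0.3716
  = 0.8960 bits

H(A|B) = 0.8960 - 0.8960 = 0.0000 bits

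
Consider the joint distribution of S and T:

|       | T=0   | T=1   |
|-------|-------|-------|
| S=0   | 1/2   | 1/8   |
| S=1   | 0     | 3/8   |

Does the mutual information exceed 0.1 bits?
Marginal P(S) (row sums):
  P(S=0) = 1/2 + 1/8 = 5/8
  P(S=1) = 0 + 3/8 = 3/8
Marginal P(T) (column sums):
  P(T=0) = 1/2 + 0 = 1/2
  P(T=1) = 1/8 + 3/8 = 1/2

H(S) = -[(5/8)·log₂(5/8) + (3/8)·log₂(3/8)]
  = 0.4238 + 0.5306
  = 0.9544 bits
H(T) = -[(1/2)·log₂(1/2) + (1/2)·log₂(1/2)]
  = 0.5000 + 0.5000
  = 1.0000 bits
H(S,T) = -[(1/2)·log₂(1/2) + (1/8)·log₂(1/8) + (3/8)·log₂(3/8)]
  = 0.5000 + 0.3750 + 0.5306
  = 1.4056 bits

I(S;T) = H(S) + H(T) - H(S,T)
  = 0.9544 + 1.0000 - 1.4056
  = 0.5488 bits

Yes. I(S;T) = 0.5488 bits, which is > 0.1 bits.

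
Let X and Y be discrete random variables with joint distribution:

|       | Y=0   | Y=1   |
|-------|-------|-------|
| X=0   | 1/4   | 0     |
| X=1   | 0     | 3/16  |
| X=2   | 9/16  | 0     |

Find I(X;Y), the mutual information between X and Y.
Marginal P(X) (row sums):
  P(X=0) = 1/4 + 0 = 1/4
  P(X=1) = 0 + 3/16 = 3/16
  P(X=2) = 9/16 + 0 = 9/16
Marginal P(Y) (column sums):
  P(Y=0) = 1/4 + 0 + 9/16 = 13/16
  P(Y=1) = 0 + 3/16 + 0 = 3/16

H(X) = -[(1/4)·log₂(1/4) + (3/16)·log₂(3/16) + (9/16)·log₂(9/16)]
  = 0.5000 + 0.4528 + 0.4669
  = 1.4197 bits
H(Y) = -[(13/16)·log₂(13/16) + (3/16)·log₂(3/16)]
  = 0.2434 + 0.4528
  = 0.6962 bits
H(X,Y) = -[(1/4)·log₂(1/4) + (3/16)·log₂(3/16) + (9/16)·log₂(9/16)]
  = 0.5000 + 0.4528 + 0.4669
  = 1.4197 bits

I(X;Y) = H(X) + H(Y) - H(X,Y)
  = 1.4197 + 0.6962 - 1.4197
  = 0.6962 bits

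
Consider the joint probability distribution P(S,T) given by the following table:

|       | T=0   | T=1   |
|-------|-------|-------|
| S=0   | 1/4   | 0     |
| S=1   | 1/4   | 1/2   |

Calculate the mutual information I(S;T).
Marginal P(S) (row sums):
  P(S=0) = 1/4 + 0 = 1/4
  P(S=1) = 1/4 + 1/2 = 3/4
Marginal P(T) (column sums):
  P(T=0) = 1/4 + 1/4 = 1/2
  P(T=1) = 0 + 1/2 = 1/2

H(S) = -[(1/4)·log₂(1/4) + (3/4)·log₂(3/4)]
  = 0.5000 + 0.3113
  = 0.8113 bits
H(T) = -[(1/2)·log₂(1/2) + (1/2)·log₂(1/2)]
  = 0.5000 + 0.5000
  = 1.0000 bits
H(S,T) = -[(1/4)·log₂(1/4) + (1/4)·log₂(1/4) + (1/2)·log₂(1/2)]
  = 0.5000 + 0.5000 + 0.5000
  = 1.5000 bits

I(S;T) = H(S) + H(T) - H(S,T)
  = 0.8113 + 1.0000 - 1.5000
  = 0.3113 bits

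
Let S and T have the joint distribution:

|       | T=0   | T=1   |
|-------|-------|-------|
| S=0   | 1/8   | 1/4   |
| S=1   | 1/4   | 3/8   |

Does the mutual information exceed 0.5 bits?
Marginal P(S) (row sums):
  P(S=0) = 1/8 + 1/4 = 3/8
  P(S=1) = 1/4 + 3/8 = 5/8
Marginal P(T) (column sums):
  P(T=0) = 1/8 + 1/4 = 3/8
  P(T=1) = 1/4 + 3/8 = 5/8

H(S) = -[(3/8)·log₂(3/8) + (5/8)·log₂(5/8)]
  = 0.5306 + 0.4238
  = 0.9544 bits
H(T) = -[(3/8)·log₂(3/8) + (5/8)·log₂(5/8)]
  = 0.5306 + 0.4238
  = 0.9544 bits
H(S,T) = -[(1/8)·log₂(1/8) + (1/4)·log₂(1/4) + (1/4)·log₂(1/4) + (3/8)·log₂(3/8)]
  = 0.3750 + 0.5000 + 0.5000 + 0.5306
  = 1.9056 bits

I(S;T) = H(S) + H(T) - H(S,T)
  = 0.9544 + 0.9544 - 1.9056
  = 0.0032 bits

No. I(S;T) = 0.0032 bits, which is ≤ 0.5 bits.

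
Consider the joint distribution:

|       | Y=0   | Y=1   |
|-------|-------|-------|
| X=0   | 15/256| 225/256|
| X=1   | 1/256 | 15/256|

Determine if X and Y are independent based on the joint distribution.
Marginal P(X) (row sums):
  P(X=0) = 15/256 + 225/256 = 15/16
  P(X=1) = 1/256 + 15/256 = 1/16
Marginal P(Y) (column sums):
  P(Y=0) = 15/256 + 1/256 = 1/16
  P(Y=1) = 225/256 + 15/256 = 15/16

X and Y are independent iff P(X=i,Y=j) = P(X=i)·P(Y=j) for every cell.
  P(X=0)·P(Y=0) = 15/16 × 1/16 = 15/256 = P(X=0,Y=0) ✓
  P(X=0)·P(Y=1) = 15/16 × 15/16 = 225/256 = P(X=0,Y=1) ✓
  P(X=1)·P(Y=0) = 1/16 × 1/16 = 1/256 = P(X=1,Y=0) ✓
  P(X=1)·P(Y=1) = 1/16 × 15/16 = 15/256 = P(X=1,Y=1) ✓

Yes, X and Y are independent: every cell factors, so I(X;Y) = 0 bits.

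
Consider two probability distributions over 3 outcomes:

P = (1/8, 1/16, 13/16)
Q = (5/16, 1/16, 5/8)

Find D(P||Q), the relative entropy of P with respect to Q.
D(P||Q) = Σ P(i) log₂(P(i)/Q(i))
  i=0: (1/8) × log₂((1/8)/(5/16)) = (1/8) × log₂(2/5) = -0.1652
  i=1: (1/16) × log₂((1/16)/(1/16)) = (1/16) × log₂(1) = 0.0000
  i=2: (13/16) × log₂((13/16)/(5/8)) = (13/16) × log₂(13/10) = 0.3075
D(P||Q) = -0.1652 + 0.0000 + 0.3075
  = 0.1423 bits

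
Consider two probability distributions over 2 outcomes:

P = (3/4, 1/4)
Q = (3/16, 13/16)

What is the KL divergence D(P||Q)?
D(P||Q) = Σ P(i) log₂(P(i)/Q(i))
  i=0: (3/4) × log₂((3/4)/(3/16)) = (3/4) × log₂(4) = 1.5000
  i=1: (1/4) × log₂((1/4)/(13/16)) = (1/4) × log₂(4/13) = -0.4251
D(P||Q) = 1.5000 - 0.4251
  = 1.0749 bits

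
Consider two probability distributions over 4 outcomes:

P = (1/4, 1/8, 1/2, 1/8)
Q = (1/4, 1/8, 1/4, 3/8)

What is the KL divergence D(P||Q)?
D(P||Q) = Σ P(i) log₂(P(i)/Q(i))
  i=0: (1/4) × log₂((1/4)/(1/4)) = (1/4) × log₂(1) = 0.0000
  i=1: (1/8) × log₂((1/8)/(1/8)) = (1/8) × log₂(1) = 0.0000
  i=2: (1/2) × log₂((1/2)/(1/4)) = (1/2) × log₂(2) = 0.5000
  i=3: (1/8) × log₂((1/8)/(3/8)) = (1/8) × log₂(1/3) = -0.1981
D(P||Q) = 0.0000 + 0.0000 + 0.5000 - 0.1981
  = 0.3019 bits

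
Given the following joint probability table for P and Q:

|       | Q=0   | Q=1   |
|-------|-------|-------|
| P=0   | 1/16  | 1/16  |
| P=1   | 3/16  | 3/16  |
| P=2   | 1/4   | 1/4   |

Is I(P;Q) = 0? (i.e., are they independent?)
Marginal P(P) (row sums):
  P(P=0) = 1/16 + 1/16 = 1/8
  P(P=1) = 3/16 + 3/16 = 3/8
  P(P=2) = 1/4 + 1/4 = 1/2
Marginal P(Q) (column sums):
  P(Q=0) = 1/16 + 3/16 + 1/4 = 1/2
  P(Q=1) = 1/16 + 3/16 + 1/4 = 1/2

P and Q are independent iff P(P=i,Q=j) = P(P=i)·P(Q=j) for every cell.
  P(P=0)·P(Q=0) = 1/8 × 1/2 = 1/16 = P(P=0,Q=0) ✓
  P(P=0)·P(Q=1) = 1/8 × 1/2 = 1/16 = P(P=0,Q=1) ✓
  P(P=1)·P(Q=0) = 3/8 × 1/2 = 3/16 = P(P=1,Q=0) ✓
  P(P=1)·P(Q=1) = 3/8 × 1/2 = 3/16 = P(P=1,Q=1) ✓
  P(P=2)·P(Q=0) = 1/2 × 1/2 = 1/4 = P(P=2,Q=0) ✓
  P(P=2)·P(Q=1) = 1/2 × 1/2 = 1/4 = P(P=2,Q=1) ✓

Yes, P and Q are independent: every cell factors, so I(P;Q) = 0 bits.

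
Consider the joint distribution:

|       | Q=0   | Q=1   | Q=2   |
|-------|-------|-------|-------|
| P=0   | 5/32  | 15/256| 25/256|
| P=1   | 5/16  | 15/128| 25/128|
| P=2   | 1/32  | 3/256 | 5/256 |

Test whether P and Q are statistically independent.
Marginal P(P) (row sums):
  P(P=0) = 5/32 + 15/256 + 25/256 = 5/16
  P(P=1) = 5/16 + 15/128 + 25/128 = 5/8
  P(P=2) = 1/32 + 3/256 + 5/256 = 1/16
Marginal P(Q) (column sums):
  P(Q=0) = 5/32 + 5/16 + 1/32 = 1/2
  P(Q=1) = 15/256 + 15/128 + 3/256 = 3/16
  P(Q=2) = 25/256 + 25/128 + 5/256 = 5/16

P and Q are independent iff P(P=i,Q=j) = P(P=i)·P(Q=j) for every cell.
  P(P=0)·P(Q=0) = 5/16 × 1/2 = 5/32 = P(P=0,Q=0) ✓
  P(P=0)·P(Q=1) = 5/16 × 3/16 = 15/256 = P(P=0,Q=1) ✓
  P(P=0)·P(Q=2) = 5/16 × 5/16 = 25/256 = P(P=0,Q=2) ✓
  P(P=1)·P(Q=0) = 5/8 × 1/2 = 5/16 = P(P=1,Q=0) ✓
  P(P=1)·P(Q=1) = 5/8 × 3/16 = 15/128 = P(P=1,Q=1) ✓
  P(P=1)·P(Q=2) = 5/8 × 5/16 = 25/128 = P(P=1,Q=2) ✓
  P(P=2)·P(Q=0) = 1/16 × 1/2 = 1/32 = P(P=2,Q=0) ✓
  P(P=2)·P(Q=1) = 1/16 × 3/16 = 3/256 = P(P=2,Q=1) ✓
  P(P=2)·P(Q=2) = 1/16 × 5/16 = 5/256 = P(P=2,Q=2) ✓

Yes, P and Q are independent: every cell factors, so I(P;Q) = 0 bits.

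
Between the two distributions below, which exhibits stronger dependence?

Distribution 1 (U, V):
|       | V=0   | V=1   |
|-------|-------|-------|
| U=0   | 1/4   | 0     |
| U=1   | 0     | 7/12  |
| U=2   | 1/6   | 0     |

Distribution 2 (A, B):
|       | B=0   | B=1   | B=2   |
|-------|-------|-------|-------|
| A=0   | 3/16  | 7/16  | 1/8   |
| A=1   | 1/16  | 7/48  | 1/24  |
Distribution 1 (U, V):
Marginal P(U) (row sums):
  P(U=0) = 1/4 + 0 = 1/4
  P(U=1) = 0 + 7/12 = 7/12
  P(U=2) = 1/6 + 0 = 1/6
Marginal P(V) (column sums):
  P(V=0) = 1/4 + 0 + 1/6 = 5/12
  P(V=1) = 0 + 7/12 + 0 = 7/12

H(U) = -[(1/4)·log₂(1/4) + (7/12)·log₂(7/12) + (1/6)·log₂(1/6)]
  = 0.5000 + 0.4536 + 0.4308
  = 1.3844 bits
H(V) = -[(5/12)·log₂(5/12) + (7/12)·log₂(7/12)]
  = 0.5263 + 0.4536
  = 0.9799 bits
H(U,V) = -[(1/4)·log₂(1/4) + (7/12)·log₂(7/12) + (1/6)·log₂(1/6)]
  = 0.5000 + 0.4536 + 0.4308
  = 1.3844 bits

I(U;V) = H(U) + H(V) - H(U,V)
  = 1.3844 + 0.9799 - 1.3844
  = 0.9799 bits

Distribution 2 (A, B):
Marginal P(A) (row sums):
  P(A=0) = 3/16 + 7/16 + 1/8 = 3/4
  P(A=1) = 1/16 + 7/48 + 1/24 = 1/4
Marginal P(B) (column sums):
  P(B=0) = 3/16 + 1/16 = 1/4
  P(B=1) = 7/16 + 7/48 = 7/12
  P(B=2) = 1/8 + 1/24 = 1/6

H(A) = -[(3/4)·log₂(3/4) + (1/4)·log₂(1/4)]
  = 0.3113 + 0.5000
  = 0.8113 bits
H(B) = -[(1/4)·log₂(1/4) + (7/12)·log₂(7/12) + (1/6)·log₂(1/6)]
  = 0.5000 + 0.4536 + 0.4308
  = 1.3844 bits
H(A,B) = -[(3/16)·log₂(3/16) + (7/16)·log₂(7/16) + (1/8)·log₂(1/8) + (1/16)·log₂(1/16) + (7/48)·log₂(7/48) + (1/24)·log₂(1/24)]
  = 0.4528 + 0.5218 + 0.3750 + 0.2500 + 0.4051 + 0.1910
  = 2.1957 bits

I(A;B) = H(A) + H(B) - H(A,B)
  = 0.8113 + 1.3844 - 2.1957
  = 0.0000 bits

I(U;V) = 0.9799 bits > I(A;B) = 0.0000 bits, so (U, V) has the higher mutual information (stronger dependence).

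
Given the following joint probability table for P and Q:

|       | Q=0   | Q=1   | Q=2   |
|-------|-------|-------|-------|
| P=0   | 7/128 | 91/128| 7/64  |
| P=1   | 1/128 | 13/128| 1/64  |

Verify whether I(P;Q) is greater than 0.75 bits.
Marginal P(P) (row sums):
  P(P=0) = 7/128 + 91/128 + 7/64 = 7/8
  P(P=1) = 1/128 + 13/128 + 1/64 = 1/8
Marginal P(Q) (column sums):
  P(Q=0) = 7/128 + 1/128 = 1/16
  P(Q=1) = 91/128 + 13/128 = 13/16
  P(Q=2) = 7/64 + 1/64 = 1/8

H(P) = -[(7/8)·log₂(7/8) + (1/8)·log₂(1/8)]
  = 0.1686 + 0.3750
  = 0.5436 bits
H(Q) = -[(1/16)·log₂(1/16) + (13/16)·log₂(13/16) + (1/8)·log₂(1/8)]
  = 0.2500 + 0.2434 + 0.3750
  = 0.8684 bits
H(P,Q) = -[(7/128)·log₂(7/128) + (91/128)·log₂(91/128) + (7/64)·log₂(7/64) + (1/128)·log₂(1/128) + (13/128)·log₂(13/128) + (1/64)·log₂(1/64)]
  = 0.2293 + 0.3499 + 0.3492 + 0.0547 + 0.3351 + 0.0938
  = 1.4120 bits

I(P;Q) = H(P) + H(Q) - H(P,Q)
  = 0.5436 + 0.8684 - 1.4120
  = 0.0000 bits

No. I(P;Q) = 0.0000 bits, which is ≤ 0.75 bits.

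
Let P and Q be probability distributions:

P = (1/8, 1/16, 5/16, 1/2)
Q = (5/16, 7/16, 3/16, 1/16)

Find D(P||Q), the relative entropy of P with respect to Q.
D(P||Q) = Σ P(i) log₂(P(i)/Q(i))
  i=0: (1/8) × log₂((1/8)/(5/16)) = (1/8) × log₂(2/5) = -0.1652
  i=1: (1/16) × log₂((1/16)/(7/16)) = (1/16) × log₂(1/7) = -0.1755
  i=2: (5/16) × log₂((5/16)/(3/16)) = (5/16) × log₂(5/3) = 0.2303
  i=3: (1/2) × log₂((1/2)/(1/16)) = (1/2) × log₂(8) = 1.5000
D(P||Q) = -0.1652 - 0.1755 + 0.2303 + 1.5000
  = 1.3896 bits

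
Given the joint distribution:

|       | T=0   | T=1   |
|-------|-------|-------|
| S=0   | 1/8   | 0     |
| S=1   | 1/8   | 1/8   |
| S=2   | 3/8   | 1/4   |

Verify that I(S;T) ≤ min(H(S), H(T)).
Marginal P(S) (row sums):
  P(S=0) = 1/8 + 0 = 1/8
  P(S=1) = 1/8 + 1/8 = 1/4
  P(S=2) = 3/8 + 1/4 = 5/8
Marginal P(T) (column sums):
  P(T=0) = 1/8 + 1/8 + 3/8 = 5/8
  P(T=1) = 0 + 1/8 + 1/4 = 3/8

H(S) = -[(1/8)·log₂(1/8) + (1/4)·log₂(1/4) + (5/8)·log₂(5/8)]
  = 0.3750 + 0.5000 + 0.4238
  = 1.2988 bits
H(T) = -[(5/8)·log₂(5/8) + (3/8)·log₂(3/8)]
  = 0.4238 + 0.5306
  = 0.9544 bits
H(S,T) = -[(1/8)·log₂(1/8) + (1/8)·log₂(1/8) + (1/8)·log₂(1/8) + (3/8)·log₂(3/8) + (1/4)·log₂(1/4)]
  = 0.3750 + 0.3750 + 0.3750 + 0.5306 + 0.5000
  = 2.1556 bits

I(S;T) = H(S) + H(T) - H(S,T)
  = 1.2988 + 0.9544 - 2.1556
  = 0.0976 bits

min(H(S), H(T)) = min(1.2988, 0.9544) = 0.9544 bits
Since 0.0976 ≤ 0.9544, the bound is satisfied ✓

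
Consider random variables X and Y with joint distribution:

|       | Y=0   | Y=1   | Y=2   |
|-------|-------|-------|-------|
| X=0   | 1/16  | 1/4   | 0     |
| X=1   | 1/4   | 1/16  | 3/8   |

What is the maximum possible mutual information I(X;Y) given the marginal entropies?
The upper bound on mutual information is I(X;Y) ≤ min(H(X), H(Y)).

Marginal P(X) (row sums):
  P(X=0) = 1/16 + 1/4 + 0 = 5/16
  P(X=1) = 1/4 + 1/16 + 3/8 = 11/16
Marginal P(Y) (column sums):
  P(Y=0) = 1/16 + 1/4 = 5/16
  P(Y=1) = 1/4 + 1/16 = 5/16
  P(Y=2) = 0 + 3/8 = 3/8

H(X) = -[(5/16)·log₂(5/16) + (11/16)·log₂(11/16)]
  = 0.5244 + 0.3716
  = 0.8960 bits
H(Y) = -[(5/16)·log₂(5/16) + (5/16)·log₂(5/16) + (3/8)·log₂(3/8)]
  = 0.5244 + 0.5244 + 0.5306
  = 1.5794 bits

Maximum possible I(X;Y) = min(0.8960, 1.5794) = 0.8960 bits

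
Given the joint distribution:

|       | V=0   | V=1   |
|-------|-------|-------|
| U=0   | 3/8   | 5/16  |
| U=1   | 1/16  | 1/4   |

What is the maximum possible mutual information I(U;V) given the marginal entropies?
The upper bound on mutual information is I(U;V) ≤ min(H(U), H(V)).

Marginal P(U) (row sums):
  P(U=0) = 3/8 + 5/16 = 11/16
  P(U=1) = 1/16 + 1/4 = 5/16
Marginal P(V) (column sums):
  P(V=0) = 3/8 + 1/16 = 7/16
  P(V=1) = 5/16 + 1/4 = 9/16

H(U) = -[(11/16)·log₂(11/16) + (5/16)·log₂(5/16)]
  = 0.3716 + 0.5244
  = 0.8960 bits
H(V) = -[(7/16)·log₂(7/16) + (9/16)·log₂(9/16)]
  = 0.5218 + 0.4669
  = 0.9887 bits

Maximum possible I(U;V) = min(0.8960, 0.9887) = 0.8960 bits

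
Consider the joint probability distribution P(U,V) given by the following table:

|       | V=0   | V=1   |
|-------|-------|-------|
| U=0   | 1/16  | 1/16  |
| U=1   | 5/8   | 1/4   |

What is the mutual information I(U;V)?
Marginal P(U) (row sums):
  P(U=0) = 1/16 + 1/16 = 1/8
  P(U=1) = 5/8 + 1/4 = 7/8
Marginal P(V) (column sums):
  P(V=0) = 1/16 + 5/8 = 11/16
  P(V=1) = 1/16 + 1/4 = 5/16

H(U) = -[(1/8)·log₂(1/8) + (7/8)·log₂(7/8)]
  = 0.3750 + 0.1686
  = 0.5436 bits
H(V) = -[(11/16)·log₂(11/16) + (5/16)·log₂(5/16)]
  = 0.3716 + 0.5244
  = 0.8960 bits
H(U,V) = -[(1/16)·log₂(1/16) + (1/16)·log₂(1/16) + (5/8)·log₂(5/8) + (1/4)·log₂(1/4)]
  = 0.2500 + 0.2500 + 0.4238 + 0.5000
  = 1.4238 bits

I(U;V) = H(U) + H(V) - H(U,V)
  = 0.5436 + 0.8960 - 1.4238
  = 0.0158 bits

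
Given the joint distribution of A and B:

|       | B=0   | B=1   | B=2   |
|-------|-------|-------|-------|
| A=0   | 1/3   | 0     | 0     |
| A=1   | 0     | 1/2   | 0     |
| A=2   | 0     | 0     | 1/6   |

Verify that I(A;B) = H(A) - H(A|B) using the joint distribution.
Left side, from I(A;B) = H(A) + H(B) - H(A,B):
Marginal P(A) (row sums):
  P(A=0) = 1/3 + 0 + 0 = 1/3
  P(A=1) = 0 + 1/2 + 0 = 1/2
  P(A=2) = 0 + 0 + 1/6 = 1/6
Marginal P(B) (column sums):
  P(B=0) = 1/3 + 0 + 0 = 1/3
  P(B=1) = 0 + 1/2 + 0 = 1/2
  P(B=2) = 0 + 0 + 1/6 = 1/6

H(A) = -[(1/3)·log₂(1/3) + (1/2)·log₂(1/2) + (1/6)·log₂(1/6)]
  = 0.5283 + 0.5000 + 0.4308
  = 1.4591 bits
H(B) = -[(1/3)·log₂(1/3) + (1/2)·log₂(1/2) + (1/6)·log₂(1/6)]
  = 0.5283 + 0.5000 + 0.4308
  = 1.4591 bits
H(A,B) = -[(1/3)·log₂(1/3) + (1/2)·log₂(1/2) + (1/6)·log₂(1/6)]
  = 0.5283 + 0.5000 + 0.4308
  = 1.4591 bits

I(A;B) = H(A) + H(B) - H(A,B)
  = 1.4591 + 1.4591 - 1.4591
  = 1.4591 bits

Right side, with H(A|B) computed directly from the conditional probabilities:
H(A|B) = -Σ P(A,B)·log₂ P(A|B), where P(A|B) = P(A,B) / P(B)
  (cells with P(A,B) = 0 contribute 0)
  (A=0,B=0): P(A|B) = (1/3)/(1/3) = 1;  -(1/3)·log₂(1) = 0.0000
  (A=1,B=1): P(A|B) = (1/2)/(1/2) = 1;  -(1/2)·log₂(1) = 0.0000
  (A=2,B=2): P(A|B) = (1/6)/(1/6) = 1;  -(1/6)·log₂(1) = 0.0000
H(A|B) = 0.0000 + 0.0000 + 0.0000
  = 0.0000 bits
H(A) - H(A|B) = 1.4591 - 0.0000 = 1.4591 bits

Both sides equal 1.4591 bits, so I(A;B) = H(A) - H(A|B) ✓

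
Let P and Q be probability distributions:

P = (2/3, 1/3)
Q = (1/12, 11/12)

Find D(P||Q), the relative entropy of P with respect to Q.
D(P||Q) = Σ P(i) log₂(P(i)/Q(i))
  i=0: (2/3) × log₂((2/3)/(1/12)) = (2/3) × log₂(8) = 2.0000
  i=1: (1/3) × log₂((1/3)/(11/12)) = (1/3) × log₂(4/11) = -0.4865
D(P||Q) = 2.0000 - 0.4865
  = 1.5135 bits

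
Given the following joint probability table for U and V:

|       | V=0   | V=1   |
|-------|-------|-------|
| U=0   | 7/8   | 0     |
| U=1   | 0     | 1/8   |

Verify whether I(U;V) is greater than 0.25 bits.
Marginal P(U) (row sums):
  P(U=0) = 7/8 + 0 = 7/8
  P(U=1) = 0 + 1/8 = 1/8
Marginal P(V) (column sums):
  P(V=0) = 7/8 + 0 = 7/8
  P(V=1) = 0 + 1/8 = 1/8

H(U) = -[(7/8)·log₂(7/8) + (1/8)·log₂(1/8)]
  = 0.1686 + 0.3750
  = 0.5436 bits
H(V) = -[(7/8)·log₂(7/8) + (1/8)·log₂(1/8)]
  = 0.1686 + 0.3750
  = 0.5436 bits
H(U,V) = -[(7/8)·log₂(7/8) + (1/8)·log₂(1/8)]
  = 0.1686 + 0.3750
  = 0.5436 bits

I(U;V) = H(U) + H(V) - H(U,V)
  = 0.5436 + 0.5436 - 0.5436
  = 0.5436 bits

Yes. I(U;V) = 0.5436 bits, which is > 0.25 bits.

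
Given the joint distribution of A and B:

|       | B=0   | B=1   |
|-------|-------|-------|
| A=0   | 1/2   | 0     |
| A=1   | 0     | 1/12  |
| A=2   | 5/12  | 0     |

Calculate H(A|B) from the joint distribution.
Marginal P(B) (column sums):
  P(B=0) = 1/2 + 0 + 5/12 = 11/12
  P(B=1) = 0 + 1/12 + 0 = 1/12

H(A|B) = -Σ P(A,B)·log₂ P(A|B), where P(A|B) = P(A,B) / P(B)
  (cells with P(A,B) = 0 contribute 0)
  (A=0,B=0): P(A|B) = (1/2)/(11/12) = 6/11;  -(1/2)·log₂(6/11) = 0.4372
  (A=1,B=1): P(A|B) = (1/12)/(1/12) = 1;  -(1/12)·log₂(1) = 0.0000
  (A=2,B=0): P(A|B) = (5/12)/(11/12) = 5/11;  -(5/12)·log₂(5/11) = 0.4740
H(A|B) = 0.4372 + 0.0000 + 0.4740
  = 0.9112 bits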